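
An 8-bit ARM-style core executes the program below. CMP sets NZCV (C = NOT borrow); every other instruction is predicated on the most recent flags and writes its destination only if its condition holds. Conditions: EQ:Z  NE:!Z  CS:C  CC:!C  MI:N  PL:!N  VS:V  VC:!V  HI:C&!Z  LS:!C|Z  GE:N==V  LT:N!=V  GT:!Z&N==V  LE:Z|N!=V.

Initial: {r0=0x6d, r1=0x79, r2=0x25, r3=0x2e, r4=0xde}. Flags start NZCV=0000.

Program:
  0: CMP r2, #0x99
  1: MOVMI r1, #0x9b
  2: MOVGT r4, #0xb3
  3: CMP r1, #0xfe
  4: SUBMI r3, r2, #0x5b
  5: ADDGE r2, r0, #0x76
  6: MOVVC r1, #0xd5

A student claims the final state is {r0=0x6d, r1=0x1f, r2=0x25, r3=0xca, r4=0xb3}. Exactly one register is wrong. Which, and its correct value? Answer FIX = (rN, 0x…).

0: ✓ CMP  NZCV=1001
1: ✓ MOVMI  r1←0x9b
2: ✓ MOVGT  r4←0xb3
3: ✓ CMP  NZCV=1000
4: ✓ SUBMI  r3←0xca
5: · ADDGE
6: ✓ MOVVC  r1←0xd5

FIX = (r1, 0xd5)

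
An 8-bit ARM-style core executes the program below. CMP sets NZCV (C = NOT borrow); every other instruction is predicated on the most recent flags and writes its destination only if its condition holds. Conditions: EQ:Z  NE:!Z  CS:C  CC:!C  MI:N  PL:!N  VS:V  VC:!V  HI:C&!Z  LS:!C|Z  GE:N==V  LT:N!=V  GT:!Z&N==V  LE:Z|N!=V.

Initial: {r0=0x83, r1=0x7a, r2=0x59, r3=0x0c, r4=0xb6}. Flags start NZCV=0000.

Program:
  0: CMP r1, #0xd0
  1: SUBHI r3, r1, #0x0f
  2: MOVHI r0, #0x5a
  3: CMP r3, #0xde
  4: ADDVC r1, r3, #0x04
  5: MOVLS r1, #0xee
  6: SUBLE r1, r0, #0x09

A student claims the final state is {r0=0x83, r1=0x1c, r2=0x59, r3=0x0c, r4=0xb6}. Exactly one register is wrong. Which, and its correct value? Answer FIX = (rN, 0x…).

FIX = (r1, 0xee)

0: ✓ CMP  NZCV=1001
1: · SUBHI
2: · MOVHI
3: ✓ CMP  NZCV=0000
4: ✓ ADDVC  r1←0x10
5: ✓ MOVLS  r1←0xee
6: · SUBLE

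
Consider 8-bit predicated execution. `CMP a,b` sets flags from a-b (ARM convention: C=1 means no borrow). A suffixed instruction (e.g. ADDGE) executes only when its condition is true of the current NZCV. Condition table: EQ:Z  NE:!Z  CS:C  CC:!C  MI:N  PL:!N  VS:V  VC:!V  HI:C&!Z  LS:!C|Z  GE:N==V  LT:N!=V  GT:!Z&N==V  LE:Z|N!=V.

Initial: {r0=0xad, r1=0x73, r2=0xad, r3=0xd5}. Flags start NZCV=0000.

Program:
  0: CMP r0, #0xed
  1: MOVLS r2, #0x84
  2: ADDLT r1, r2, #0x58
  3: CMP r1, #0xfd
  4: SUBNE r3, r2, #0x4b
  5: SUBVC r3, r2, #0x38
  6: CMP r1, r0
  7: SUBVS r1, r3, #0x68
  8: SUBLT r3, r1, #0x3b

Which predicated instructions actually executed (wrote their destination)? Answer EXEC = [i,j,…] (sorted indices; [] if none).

EXEC = [1,2,4,5]

[0] flags=1000 → (cmp)
[1] flags=1000 LS?T → r2=0x84
[2] flags=1000 LT?T → r1=0xdc
[3] flags=1000 → (cmp)
[4] flags=1000 NE?T → r3=0x39
[5] flags=1000 VC?T → r3=0x4c
[6] flags=0010 → (cmp)
[7] flags=0010 VS?F → skip
[8] flags=0010 LT?F → skip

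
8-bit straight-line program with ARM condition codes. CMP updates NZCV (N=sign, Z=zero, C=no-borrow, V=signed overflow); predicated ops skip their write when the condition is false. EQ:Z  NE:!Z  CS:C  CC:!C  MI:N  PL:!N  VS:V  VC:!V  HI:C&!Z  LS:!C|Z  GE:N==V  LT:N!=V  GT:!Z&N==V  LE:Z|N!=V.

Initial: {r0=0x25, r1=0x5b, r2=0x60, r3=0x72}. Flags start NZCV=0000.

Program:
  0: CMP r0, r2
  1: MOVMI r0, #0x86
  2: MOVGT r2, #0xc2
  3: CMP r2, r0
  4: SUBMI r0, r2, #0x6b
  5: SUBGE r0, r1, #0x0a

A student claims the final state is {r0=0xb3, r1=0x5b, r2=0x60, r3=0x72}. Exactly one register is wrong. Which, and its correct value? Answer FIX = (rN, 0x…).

[0] flags=1000 → (cmp)
[1] flags=1000 MI?T → r0=0x86
[2] flags=1000 GT?F → skip
[3] flags=1001 → (cmp)
[4] flags=1001 MI?T → r0=0xf5
[5] flags=1001 GE?T → r0=0x51

FIX = (r0, 0x51)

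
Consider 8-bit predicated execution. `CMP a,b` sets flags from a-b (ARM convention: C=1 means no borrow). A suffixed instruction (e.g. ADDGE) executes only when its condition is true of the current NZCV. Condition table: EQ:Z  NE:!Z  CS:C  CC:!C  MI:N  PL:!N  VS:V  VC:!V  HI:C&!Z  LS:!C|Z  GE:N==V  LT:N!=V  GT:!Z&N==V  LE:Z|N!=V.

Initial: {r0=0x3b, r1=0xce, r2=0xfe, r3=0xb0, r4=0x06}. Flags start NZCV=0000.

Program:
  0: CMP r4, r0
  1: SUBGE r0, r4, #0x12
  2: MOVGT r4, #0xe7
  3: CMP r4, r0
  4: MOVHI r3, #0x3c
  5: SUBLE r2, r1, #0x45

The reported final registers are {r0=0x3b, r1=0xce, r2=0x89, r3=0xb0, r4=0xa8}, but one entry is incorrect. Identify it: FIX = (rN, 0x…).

[0] flags=1000 → (cmp)
[1] flags=1000 GE?F → skip
[2] flags=1000 GT?F → skip
[3] flags=1000 → (cmp)
[4] flags=1000 HI?F → skip
[5] flags=1000 LE?T → r2=0x89

FIX = (r4, 0x06)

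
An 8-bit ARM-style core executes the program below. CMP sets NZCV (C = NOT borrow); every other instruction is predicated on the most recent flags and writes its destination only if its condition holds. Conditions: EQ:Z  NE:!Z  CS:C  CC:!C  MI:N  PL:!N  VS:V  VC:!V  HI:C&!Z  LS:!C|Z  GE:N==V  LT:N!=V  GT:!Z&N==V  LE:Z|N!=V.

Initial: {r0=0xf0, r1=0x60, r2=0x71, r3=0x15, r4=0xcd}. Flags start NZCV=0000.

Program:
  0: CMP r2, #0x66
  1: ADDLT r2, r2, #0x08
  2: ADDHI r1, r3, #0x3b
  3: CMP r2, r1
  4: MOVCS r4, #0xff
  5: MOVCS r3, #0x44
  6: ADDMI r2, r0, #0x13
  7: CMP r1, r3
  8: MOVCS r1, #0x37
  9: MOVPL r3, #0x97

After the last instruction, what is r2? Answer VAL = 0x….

VAL = 0x71

0: ✓ CMP  NZCV=0010
1: · ADDLT
2: ✓ ADDHI  r1←0x50
3: ✓ CMP  NZCV=0010
4: ✓ MOVCS  r4←0xff
5: ✓ MOVCS  r3←0x44
6: · ADDMI
7: ✓ CMP  NZCV=0010
8: ✓ MOVCS  r1←0x37
9: ✓ MOVPL  r3←0x97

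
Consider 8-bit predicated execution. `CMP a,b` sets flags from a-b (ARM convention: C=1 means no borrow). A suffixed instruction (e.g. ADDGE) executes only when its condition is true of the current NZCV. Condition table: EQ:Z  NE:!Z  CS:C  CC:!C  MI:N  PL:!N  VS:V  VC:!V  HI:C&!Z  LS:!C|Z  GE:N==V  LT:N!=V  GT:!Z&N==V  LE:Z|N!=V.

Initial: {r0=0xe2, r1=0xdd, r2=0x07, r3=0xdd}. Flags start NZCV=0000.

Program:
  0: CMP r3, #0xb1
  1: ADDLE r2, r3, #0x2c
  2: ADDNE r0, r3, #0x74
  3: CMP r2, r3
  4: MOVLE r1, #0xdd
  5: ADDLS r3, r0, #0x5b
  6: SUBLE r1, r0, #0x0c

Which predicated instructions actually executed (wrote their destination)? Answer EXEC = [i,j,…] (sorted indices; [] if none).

[0] flags=0010 → (cmp)
[1] flags=0010 LE?F → skip
[2] flags=0010 NE?T → r0=0x51
[3] flags=0000 → (cmp)
[4] flags=0000 LE?F → skip
[5] flags=0000 LS?T → r3=0xac
[6] flags=0000 LE?F → skip

EXEC = [2,5]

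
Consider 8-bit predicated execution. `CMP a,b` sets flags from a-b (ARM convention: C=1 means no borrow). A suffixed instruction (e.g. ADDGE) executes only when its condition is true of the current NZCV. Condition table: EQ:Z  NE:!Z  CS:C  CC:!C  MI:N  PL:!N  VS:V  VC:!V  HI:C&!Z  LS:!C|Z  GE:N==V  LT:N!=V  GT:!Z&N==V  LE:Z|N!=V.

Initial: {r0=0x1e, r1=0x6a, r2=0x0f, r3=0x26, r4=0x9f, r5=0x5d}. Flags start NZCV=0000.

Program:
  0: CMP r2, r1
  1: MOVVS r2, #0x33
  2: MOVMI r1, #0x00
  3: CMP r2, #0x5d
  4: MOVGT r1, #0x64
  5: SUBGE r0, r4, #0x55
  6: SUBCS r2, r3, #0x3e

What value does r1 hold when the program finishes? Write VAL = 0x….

VAL = 0x00

[0] flags=1000 → (cmp)
[1] flags=1000 VS?F → skip
[2] flags=1000 MI?T → r1=0x00
[3] flags=1000 → (cmp)
[4] flags=1000 GT?F → skip
[5] flags=1000 GE?F → skip
[6] flags=1000 CS?F → skip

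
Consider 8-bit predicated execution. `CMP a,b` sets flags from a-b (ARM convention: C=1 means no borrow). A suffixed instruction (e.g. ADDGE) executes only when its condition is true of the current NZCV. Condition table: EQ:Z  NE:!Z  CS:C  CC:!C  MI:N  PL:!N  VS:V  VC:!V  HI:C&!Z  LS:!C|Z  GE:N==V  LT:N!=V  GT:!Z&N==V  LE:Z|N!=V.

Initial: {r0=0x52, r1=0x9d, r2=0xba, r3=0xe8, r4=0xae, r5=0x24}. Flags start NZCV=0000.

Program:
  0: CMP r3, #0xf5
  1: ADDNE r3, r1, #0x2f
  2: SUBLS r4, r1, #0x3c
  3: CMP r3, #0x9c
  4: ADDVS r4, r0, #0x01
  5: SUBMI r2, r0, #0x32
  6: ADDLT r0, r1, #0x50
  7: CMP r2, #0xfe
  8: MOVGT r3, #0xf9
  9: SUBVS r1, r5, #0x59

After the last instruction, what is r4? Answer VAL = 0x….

0: ✓ CMP  NZCV=1000
1: ✓ ADDNE  r3←0xcc
2: ✓ SUBLS  r4←0x61
3: ✓ CMP  NZCV=0010
4: · ADDVS
5: · SUBMI
6: · ADDLT
7: ✓ CMP  NZCV=1000
8: · MOVGT
9: · SUBVS

VAL = 0x61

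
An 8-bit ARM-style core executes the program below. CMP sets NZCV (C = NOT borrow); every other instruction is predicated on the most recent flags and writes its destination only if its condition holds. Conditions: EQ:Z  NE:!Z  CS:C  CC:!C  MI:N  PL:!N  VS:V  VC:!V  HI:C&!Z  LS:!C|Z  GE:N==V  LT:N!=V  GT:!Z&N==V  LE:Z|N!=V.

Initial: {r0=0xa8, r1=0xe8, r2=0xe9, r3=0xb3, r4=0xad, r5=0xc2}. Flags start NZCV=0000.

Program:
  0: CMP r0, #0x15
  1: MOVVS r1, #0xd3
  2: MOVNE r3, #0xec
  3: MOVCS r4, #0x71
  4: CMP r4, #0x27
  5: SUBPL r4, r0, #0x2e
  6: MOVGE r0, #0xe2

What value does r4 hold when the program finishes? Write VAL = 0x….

VAL = 0x7a

0: ✓ CMP  NZCV=1010
1: · MOVVS
2: ✓ MOVNE  r3←0xec
3: ✓ MOVCS  r4←0x71
4: ✓ CMP  NZCV=0010
5: ✓ SUBPL  r4←0x7a
6: ✓ MOVGE  r0←0xe2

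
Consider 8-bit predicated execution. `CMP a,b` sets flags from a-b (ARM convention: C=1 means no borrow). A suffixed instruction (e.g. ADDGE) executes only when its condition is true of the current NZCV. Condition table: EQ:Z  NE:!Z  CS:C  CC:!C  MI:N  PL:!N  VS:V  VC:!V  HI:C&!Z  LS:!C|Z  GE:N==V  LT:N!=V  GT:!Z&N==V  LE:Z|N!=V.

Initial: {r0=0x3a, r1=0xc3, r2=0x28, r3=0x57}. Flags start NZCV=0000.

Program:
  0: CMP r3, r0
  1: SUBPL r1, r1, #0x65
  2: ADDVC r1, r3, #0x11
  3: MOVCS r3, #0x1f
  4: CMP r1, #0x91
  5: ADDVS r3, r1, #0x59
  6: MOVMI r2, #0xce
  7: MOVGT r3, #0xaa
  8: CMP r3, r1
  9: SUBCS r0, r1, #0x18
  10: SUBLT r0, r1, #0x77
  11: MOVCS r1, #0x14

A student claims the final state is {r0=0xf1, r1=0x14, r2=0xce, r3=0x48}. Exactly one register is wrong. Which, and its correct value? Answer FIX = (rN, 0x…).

[0] flags=0010 → (cmp)
[1] flags=0010 PL?T → r1=0x5e
[2] flags=0010 VC?T → r1=0x68
[3] flags=0010 CS?T → r3=0x1f
[4] flags=1001 → (cmp)
[5] flags=1001 VS?T → r3=0xc1
[6] flags=1001 MI?T → r2=0xce
[7] flags=1001 GT?T → r3=0xaa
[8] flags=0011 → (cmp)
[9] flags=0011 CS?T → r0=0x50
[10] flags=0011 LT?T → r0=0xf1
[11] flags=0011 CS?T → r1=0x14

FIX = (r3, 0xaa)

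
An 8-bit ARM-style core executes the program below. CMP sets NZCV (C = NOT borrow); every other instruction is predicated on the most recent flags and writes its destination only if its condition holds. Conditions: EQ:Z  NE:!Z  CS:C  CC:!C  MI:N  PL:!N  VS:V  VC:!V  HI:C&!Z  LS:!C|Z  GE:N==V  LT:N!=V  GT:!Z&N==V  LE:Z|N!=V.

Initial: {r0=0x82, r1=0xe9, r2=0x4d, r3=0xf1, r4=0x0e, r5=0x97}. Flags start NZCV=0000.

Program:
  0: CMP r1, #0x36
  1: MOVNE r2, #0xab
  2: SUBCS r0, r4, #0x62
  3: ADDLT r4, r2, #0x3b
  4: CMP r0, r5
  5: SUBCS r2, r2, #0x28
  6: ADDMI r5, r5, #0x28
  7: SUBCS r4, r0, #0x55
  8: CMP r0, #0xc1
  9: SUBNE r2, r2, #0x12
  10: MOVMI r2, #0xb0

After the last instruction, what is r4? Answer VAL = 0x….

VAL = 0x57

0: ✓ CMP  NZCV=1010
1: ✓ MOVNE  r2←0xab
2: ✓ SUBCS  r0←0xac
3: ✓ ADDLT  r4←0xe6
4: ✓ CMP  NZCV=0010
5: ✓ SUBCS  r2←0x83
6: · ADDMI
7: ✓ SUBCS  r4←0x57
8: ✓ CMP  NZCV=1000
9: ✓ SUBNE  r2←0x71
10: ✓ MOVMI  r2←0xb0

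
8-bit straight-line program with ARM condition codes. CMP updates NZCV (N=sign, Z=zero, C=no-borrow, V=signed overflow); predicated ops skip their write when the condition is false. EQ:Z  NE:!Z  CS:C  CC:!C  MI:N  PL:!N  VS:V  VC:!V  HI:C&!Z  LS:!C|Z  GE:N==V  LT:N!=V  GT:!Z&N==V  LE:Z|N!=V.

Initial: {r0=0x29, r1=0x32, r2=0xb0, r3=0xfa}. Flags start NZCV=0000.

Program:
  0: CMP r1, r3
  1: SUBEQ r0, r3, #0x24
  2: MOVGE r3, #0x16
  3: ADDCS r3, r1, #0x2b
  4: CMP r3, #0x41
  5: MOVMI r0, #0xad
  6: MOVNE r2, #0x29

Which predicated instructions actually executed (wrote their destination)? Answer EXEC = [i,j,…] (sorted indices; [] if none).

EXEC = [2,5,6]

0: ✓ CMP  NZCV=0000
1: · SUBEQ
2: ✓ MOVGE  r3←0x16
3: · ADDCS
4: ✓ CMP  NZCV=1000
5: ✓ MOVMI  r0←0xad
6: ✓ MOVNE  r2←0x29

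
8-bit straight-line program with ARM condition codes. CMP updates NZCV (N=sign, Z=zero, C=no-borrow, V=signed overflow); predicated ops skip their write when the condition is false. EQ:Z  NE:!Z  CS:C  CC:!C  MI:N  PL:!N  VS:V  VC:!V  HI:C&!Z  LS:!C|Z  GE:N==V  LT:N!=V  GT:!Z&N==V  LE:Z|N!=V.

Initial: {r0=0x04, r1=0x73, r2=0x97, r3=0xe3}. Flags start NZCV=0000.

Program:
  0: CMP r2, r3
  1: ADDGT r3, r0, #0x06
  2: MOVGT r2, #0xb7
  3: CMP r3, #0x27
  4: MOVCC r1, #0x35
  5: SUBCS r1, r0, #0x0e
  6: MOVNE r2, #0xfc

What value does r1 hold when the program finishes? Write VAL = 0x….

0: ✓ CMP  NZCV=1000
1: · ADDGT
2: · MOVGT
3: ✓ CMP  NZCV=1010
4: · MOVCC
5: ✓ SUBCS  r1←0xf6
6: ✓ MOVNE  r2←0xfc

VAL = 0xf6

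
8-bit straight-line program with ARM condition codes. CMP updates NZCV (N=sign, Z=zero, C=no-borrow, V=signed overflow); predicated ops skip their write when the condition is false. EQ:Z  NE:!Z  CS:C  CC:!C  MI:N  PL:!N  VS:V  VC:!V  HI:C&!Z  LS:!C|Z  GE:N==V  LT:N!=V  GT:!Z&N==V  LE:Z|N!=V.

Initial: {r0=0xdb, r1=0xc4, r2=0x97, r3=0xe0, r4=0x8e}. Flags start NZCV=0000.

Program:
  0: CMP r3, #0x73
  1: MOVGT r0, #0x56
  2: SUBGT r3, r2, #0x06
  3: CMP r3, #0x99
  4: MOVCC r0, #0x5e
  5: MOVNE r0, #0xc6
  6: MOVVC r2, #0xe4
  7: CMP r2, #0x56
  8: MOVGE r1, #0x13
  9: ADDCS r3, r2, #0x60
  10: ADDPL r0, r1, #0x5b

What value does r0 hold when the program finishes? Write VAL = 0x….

0: ✓ CMP  NZCV=0011
1: · MOVGT
2: · SUBGT
3: ✓ CMP  NZCV=0010
4: · MOVCC
5: ✓ MOVNE  r0←0xc6
6: ✓ MOVVC  r2←0xe4
7: ✓ CMP  NZCV=1010
8: · MOVGE
9: ✓ ADDCS  r3←0x44
10: · ADDPL

VAL = 0xc6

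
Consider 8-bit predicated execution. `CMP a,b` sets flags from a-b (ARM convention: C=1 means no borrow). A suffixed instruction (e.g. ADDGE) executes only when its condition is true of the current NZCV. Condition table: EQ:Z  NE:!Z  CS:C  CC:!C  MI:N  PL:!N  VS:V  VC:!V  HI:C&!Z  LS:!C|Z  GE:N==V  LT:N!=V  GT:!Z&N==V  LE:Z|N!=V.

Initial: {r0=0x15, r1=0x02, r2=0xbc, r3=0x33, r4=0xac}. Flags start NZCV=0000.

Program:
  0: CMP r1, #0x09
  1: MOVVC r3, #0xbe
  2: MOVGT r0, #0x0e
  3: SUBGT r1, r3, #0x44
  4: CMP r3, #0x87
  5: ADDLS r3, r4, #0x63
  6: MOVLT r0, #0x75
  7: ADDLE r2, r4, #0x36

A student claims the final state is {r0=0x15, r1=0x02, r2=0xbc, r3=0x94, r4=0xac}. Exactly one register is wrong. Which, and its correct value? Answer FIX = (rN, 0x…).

0: ✓ CMP  NZCV=1000
1: ✓ MOVVC  r3←0xbe
2: · MOVGT
3: · SUBGT
4: ✓ CMP  NZCV=0010
5: · ADDLS
6: · MOVLT
7: · ADDLE

FIX = (r3, 0xbe)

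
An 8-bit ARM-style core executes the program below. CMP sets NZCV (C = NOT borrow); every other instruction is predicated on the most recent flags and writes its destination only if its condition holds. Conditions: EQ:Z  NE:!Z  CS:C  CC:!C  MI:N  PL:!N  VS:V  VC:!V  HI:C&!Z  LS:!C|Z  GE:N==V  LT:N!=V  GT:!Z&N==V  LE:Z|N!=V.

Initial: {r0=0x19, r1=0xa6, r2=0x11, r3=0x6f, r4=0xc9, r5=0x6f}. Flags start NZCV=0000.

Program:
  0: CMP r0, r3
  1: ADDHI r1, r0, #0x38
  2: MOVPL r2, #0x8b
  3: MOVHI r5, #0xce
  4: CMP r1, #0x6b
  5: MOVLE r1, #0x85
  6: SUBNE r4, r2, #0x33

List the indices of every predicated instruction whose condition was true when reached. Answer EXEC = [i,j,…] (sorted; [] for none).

EXEC = [5,6]

[0] flags=1000 → (cmp)
[1] flags=1000 HI?F → skip
[2] flags=1000 PL?F → skip
[3] flags=1000 HI?F → skip
[4] flags=0011 → (cmp)
[5] flags=0011 LE?T → r1=0x85
[6] flags=0011 NE?T → r4=0xde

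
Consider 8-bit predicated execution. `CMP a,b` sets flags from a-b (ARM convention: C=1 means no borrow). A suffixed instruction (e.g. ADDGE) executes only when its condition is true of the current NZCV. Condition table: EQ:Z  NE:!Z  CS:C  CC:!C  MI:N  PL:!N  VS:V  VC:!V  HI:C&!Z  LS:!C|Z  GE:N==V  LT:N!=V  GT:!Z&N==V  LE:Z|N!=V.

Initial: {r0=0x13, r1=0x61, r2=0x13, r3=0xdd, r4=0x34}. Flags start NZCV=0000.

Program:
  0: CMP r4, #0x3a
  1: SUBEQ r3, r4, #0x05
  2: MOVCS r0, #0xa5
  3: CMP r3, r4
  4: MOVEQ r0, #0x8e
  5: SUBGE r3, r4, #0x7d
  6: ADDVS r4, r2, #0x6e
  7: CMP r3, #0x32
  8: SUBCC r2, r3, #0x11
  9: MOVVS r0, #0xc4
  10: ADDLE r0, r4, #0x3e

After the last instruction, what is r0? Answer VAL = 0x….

VAL = 0x72

[0] flags=1000 → (cmp)
[1] flags=1000 EQ?F → skip
[2] flags=1000 CS?F → skip
[3] flags=1010 → (cmp)
[4] flags=1010 EQ?F → skip
[5] flags=1010 GE?F → skip
[6] flags=1010 VS?F → skip
[7] flags=1010 → (cmp)
[8] flags=1010 CC?F → skip
[9] flags=1010 VS?F → skip
[10] flags=1010 LE?T → r0=0x72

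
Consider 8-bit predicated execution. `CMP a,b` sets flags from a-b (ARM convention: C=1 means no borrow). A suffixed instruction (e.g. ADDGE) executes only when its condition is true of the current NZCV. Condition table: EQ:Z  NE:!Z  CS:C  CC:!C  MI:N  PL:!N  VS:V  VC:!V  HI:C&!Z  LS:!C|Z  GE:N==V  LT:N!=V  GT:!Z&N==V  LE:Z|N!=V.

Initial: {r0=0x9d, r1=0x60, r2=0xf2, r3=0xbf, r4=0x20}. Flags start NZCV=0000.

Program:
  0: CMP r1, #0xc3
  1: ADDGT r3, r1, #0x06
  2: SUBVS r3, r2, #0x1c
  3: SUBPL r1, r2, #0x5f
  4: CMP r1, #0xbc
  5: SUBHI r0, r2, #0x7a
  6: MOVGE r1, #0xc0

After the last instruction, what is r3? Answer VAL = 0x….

VAL = 0xd6

0: ✓ CMP  NZCV=1001
1: ✓ ADDGT  r3←0x66
2: ✓ SUBVS  r3←0xd6
3: · SUBPL
4: ✓ CMP  NZCV=1001
5: · SUBHI
6: ✓ MOVGE  r1←0xc0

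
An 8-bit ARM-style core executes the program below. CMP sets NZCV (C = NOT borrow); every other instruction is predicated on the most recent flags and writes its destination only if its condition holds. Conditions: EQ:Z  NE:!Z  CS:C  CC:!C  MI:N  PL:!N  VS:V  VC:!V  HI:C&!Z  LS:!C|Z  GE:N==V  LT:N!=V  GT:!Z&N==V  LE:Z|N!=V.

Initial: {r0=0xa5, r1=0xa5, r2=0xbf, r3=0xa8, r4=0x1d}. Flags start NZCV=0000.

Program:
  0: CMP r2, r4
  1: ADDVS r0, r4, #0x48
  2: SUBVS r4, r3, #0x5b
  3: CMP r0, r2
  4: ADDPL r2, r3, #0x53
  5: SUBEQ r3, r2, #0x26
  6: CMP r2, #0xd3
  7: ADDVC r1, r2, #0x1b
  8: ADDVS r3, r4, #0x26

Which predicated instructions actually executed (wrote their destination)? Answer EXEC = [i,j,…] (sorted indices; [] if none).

0: ✓ CMP  NZCV=1010
1: · ADDVS
2: · SUBVS
3: ✓ CMP  NZCV=1000
4: · ADDPL
5: · SUBEQ
6: ✓ CMP  NZCV=1000
7: ✓ ADDVC  r1←0xda
8: · ADDVS

EXEC = [7]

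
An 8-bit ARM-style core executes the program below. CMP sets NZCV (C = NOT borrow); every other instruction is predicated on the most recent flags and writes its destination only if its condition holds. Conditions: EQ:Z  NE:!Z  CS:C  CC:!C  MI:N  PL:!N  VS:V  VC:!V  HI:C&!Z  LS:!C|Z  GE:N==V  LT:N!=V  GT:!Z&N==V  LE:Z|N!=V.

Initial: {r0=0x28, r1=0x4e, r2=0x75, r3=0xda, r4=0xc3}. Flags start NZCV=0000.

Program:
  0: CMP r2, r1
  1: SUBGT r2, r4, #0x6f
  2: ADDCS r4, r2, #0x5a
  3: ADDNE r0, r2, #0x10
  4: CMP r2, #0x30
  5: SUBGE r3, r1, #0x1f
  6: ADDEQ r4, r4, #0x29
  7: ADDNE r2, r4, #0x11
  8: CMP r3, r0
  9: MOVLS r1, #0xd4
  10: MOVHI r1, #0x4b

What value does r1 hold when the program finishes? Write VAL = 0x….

[0] flags=0010 → (cmp)
[1] flags=0010 GT?T → r2=0x54
[2] flags=0010 CS?T → r4=0xae
[3] flags=0010 NE?T → r0=0x64
[4] flags=0010 → (cmp)
[5] flags=0010 GE?T → r3=0x2f
[6] flags=0010 EQ?F → skip
[7] flags=0010 NE?T → r2=0xbf
[8] flags=1000 → (cmp)
[9] flags=1000 LS?T → r1=0xd4
[10] flags=1000 HI?F → skip

VAL = 0xd4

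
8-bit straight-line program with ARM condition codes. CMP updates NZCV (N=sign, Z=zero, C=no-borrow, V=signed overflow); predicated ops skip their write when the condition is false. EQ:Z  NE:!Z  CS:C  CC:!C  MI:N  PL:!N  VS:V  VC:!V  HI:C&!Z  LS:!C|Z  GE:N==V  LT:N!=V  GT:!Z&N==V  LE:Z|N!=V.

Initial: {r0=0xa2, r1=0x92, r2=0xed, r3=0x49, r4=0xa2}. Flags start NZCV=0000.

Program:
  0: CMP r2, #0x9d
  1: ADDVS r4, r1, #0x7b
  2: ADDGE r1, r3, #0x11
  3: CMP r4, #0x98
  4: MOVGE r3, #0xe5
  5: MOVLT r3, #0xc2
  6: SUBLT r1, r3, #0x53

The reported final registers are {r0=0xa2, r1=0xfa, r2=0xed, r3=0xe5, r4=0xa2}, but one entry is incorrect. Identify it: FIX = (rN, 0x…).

FIX = (r1, 0x5a)

0: ✓ CMP  NZCV=0010
1: · ADDVS
2: ✓ ADDGE  r1←0x5a
3: ✓ CMP  NZCV=0010
4: ✓ MOVGE  r3←0xe5
5: · MOVLT
6: · SUBLT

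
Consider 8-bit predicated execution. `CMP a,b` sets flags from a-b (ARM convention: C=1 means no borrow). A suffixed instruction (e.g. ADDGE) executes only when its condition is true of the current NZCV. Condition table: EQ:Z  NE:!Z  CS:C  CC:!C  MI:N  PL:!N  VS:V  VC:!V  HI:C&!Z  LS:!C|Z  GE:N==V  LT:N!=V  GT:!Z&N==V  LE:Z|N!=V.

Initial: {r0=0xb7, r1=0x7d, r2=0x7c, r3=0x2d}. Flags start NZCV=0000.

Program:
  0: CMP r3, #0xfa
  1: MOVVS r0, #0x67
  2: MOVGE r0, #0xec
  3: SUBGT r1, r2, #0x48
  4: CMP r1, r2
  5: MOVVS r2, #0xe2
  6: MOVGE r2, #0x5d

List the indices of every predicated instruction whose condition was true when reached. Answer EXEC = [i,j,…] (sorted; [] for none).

0: ✓ CMP  NZCV=0000
1: · MOVVS
2: ✓ MOVGE  r0←0xec
3: ✓ SUBGT  r1←0x34
4: ✓ CMP  NZCV=1000
5: · MOVVS
6: · MOVGE

EXEC = [2,3]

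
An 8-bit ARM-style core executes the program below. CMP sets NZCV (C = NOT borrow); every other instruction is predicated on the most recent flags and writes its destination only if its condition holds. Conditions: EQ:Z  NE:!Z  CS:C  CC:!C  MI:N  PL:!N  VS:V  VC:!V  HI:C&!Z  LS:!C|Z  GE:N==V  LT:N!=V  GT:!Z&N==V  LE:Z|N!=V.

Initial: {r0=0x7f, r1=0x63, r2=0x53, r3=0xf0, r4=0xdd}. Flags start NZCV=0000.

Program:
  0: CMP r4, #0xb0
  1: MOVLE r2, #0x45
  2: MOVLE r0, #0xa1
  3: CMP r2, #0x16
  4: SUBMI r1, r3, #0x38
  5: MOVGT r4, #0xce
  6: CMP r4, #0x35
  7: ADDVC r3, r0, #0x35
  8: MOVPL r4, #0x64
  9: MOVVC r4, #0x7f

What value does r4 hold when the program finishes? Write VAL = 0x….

VAL = 0x7f

0: ✓ CMP  NZCV=0010
1: · MOVLE
2: · MOVLE
3: ✓ CMP  NZCV=0010
4: · SUBMI
5: ✓ MOVGT  r4←0xce
6: ✓ CMP  NZCV=1010
7: ✓ ADDVC  r3←0xb4
8: · MOVPL
9: ✓ MOVVC  r4←0x7f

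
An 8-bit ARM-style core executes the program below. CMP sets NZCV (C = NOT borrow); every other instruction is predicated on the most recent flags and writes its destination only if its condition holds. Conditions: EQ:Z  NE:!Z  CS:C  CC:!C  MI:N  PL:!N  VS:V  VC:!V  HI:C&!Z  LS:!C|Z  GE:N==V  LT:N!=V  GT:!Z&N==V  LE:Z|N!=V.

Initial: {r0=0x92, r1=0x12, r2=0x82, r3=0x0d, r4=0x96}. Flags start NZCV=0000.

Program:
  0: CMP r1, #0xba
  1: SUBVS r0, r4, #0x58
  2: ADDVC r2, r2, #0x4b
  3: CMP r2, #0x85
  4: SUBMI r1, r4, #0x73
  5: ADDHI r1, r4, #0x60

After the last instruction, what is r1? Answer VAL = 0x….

VAL = 0xf6

[0] flags=0000 → (cmp)
[1] flags=0000 VS?F → skip
[2] flags=0000 VC?T → r2=0xcd
[3] flags=0010 → (cmp)
[4] flags=0010 MI?F → skip
[5] flags=0010 HI?T → r1=0xf6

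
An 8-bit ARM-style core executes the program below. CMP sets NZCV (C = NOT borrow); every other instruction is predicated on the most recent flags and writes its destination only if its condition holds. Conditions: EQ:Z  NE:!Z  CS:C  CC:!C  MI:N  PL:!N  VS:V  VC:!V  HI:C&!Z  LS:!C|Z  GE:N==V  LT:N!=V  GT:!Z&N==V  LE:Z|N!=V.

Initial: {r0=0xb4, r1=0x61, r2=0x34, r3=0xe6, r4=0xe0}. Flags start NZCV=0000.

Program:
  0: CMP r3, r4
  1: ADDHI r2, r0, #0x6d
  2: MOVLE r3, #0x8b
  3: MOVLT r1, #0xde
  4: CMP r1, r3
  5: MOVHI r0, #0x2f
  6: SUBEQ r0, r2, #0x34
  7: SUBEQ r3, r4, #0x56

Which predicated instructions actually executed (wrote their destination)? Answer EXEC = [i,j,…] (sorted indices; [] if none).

EXEC = [1]

0: ✓ CMP  NZCV=0010
1: ✓ ADDHI  r2←0x21
2: · MOVLE
3: · MOVLT
4: ✓ CMP  NZCV=0000
5: · MOVHI
6: · SUBEQ
7: · SUBEQ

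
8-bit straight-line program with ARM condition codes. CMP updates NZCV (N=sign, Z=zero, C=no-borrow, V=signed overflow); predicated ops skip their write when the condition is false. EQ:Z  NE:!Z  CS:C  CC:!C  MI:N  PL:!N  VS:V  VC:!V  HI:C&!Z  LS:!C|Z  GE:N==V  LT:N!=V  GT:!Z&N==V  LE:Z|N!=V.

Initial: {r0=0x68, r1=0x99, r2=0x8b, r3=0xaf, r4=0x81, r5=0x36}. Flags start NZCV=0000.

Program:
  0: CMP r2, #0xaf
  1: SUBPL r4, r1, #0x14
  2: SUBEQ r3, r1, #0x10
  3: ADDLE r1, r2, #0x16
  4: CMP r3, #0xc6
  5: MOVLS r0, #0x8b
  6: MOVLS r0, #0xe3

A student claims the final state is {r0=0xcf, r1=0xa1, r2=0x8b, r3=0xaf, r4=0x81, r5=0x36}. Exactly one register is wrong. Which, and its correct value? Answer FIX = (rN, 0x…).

FIX = (r0, 0xe3)

[0] flags=1000 → (cmp)
[1] flags=1000 PL?F → skip
[2] flags=1000 EQ?F → skip
[3] flags=1000 LE?T → r1=0xa1
[4] flags=1000 → (cmp)
[5] flags=1000 LS?T → r0=0x8b
[6] flags=1000 LS?T → r0=0xe3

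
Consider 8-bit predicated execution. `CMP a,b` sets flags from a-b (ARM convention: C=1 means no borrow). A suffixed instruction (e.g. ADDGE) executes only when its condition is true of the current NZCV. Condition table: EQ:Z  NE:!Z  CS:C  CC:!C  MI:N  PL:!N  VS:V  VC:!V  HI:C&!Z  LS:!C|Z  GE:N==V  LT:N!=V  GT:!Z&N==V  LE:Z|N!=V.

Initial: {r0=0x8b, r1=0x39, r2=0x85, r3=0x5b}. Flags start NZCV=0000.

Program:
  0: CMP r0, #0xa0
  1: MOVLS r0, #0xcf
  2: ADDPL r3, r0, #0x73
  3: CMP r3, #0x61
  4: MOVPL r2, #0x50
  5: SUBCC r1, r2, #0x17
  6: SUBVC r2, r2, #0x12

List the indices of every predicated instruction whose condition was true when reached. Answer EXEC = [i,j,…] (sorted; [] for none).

EXEC = [1,5,6]

[0] flags=1000 → (cmp)
[1] flags=1000 LS?T → r0=0xcf
[2] flags=1000 PL?F → skip
[3] flags=1000 → (cmp)
[4] flags=1000 PL?F → skip
[5] flags=1000 CC?T → r1=0x6e
[6] flags=1000 VC?T → r2=0x73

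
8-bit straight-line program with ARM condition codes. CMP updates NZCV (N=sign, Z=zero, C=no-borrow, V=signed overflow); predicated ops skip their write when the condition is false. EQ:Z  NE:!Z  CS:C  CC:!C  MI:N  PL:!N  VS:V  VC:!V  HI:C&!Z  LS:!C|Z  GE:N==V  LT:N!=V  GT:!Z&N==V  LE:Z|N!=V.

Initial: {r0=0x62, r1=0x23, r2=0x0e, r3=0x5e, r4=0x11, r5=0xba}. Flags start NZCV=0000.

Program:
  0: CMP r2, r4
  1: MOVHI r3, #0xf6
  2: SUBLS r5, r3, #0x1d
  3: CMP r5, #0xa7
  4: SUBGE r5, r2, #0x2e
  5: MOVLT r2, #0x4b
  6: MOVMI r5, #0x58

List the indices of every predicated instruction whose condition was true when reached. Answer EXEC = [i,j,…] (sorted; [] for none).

EXEC = [2,4,6]

0: ✓ CMP  NZCV=1000
1: · MOVHI
2: ✓ SUBLS  r5←0x41
3: ✓ CMP  NZCV=1001
4: ✓ SUBGE  r5←0xe0
5: · MOVLT
6: ✓ MOVMI  r5←0x58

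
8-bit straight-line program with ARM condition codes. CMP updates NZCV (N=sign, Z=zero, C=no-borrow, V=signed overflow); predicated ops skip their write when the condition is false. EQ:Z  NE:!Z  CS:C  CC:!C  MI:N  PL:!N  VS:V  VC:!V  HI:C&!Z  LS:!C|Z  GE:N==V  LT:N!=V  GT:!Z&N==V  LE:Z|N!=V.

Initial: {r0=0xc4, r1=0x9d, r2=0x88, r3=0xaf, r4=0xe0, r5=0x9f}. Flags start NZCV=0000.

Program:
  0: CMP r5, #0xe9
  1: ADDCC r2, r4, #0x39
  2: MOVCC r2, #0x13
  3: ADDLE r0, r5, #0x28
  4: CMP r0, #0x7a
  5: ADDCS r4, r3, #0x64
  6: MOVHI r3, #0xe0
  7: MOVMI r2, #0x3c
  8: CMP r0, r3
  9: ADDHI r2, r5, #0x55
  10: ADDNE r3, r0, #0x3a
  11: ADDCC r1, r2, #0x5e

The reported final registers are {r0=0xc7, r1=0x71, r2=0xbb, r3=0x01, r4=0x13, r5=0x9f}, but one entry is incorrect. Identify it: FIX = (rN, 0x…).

FIX = (r2, 0x13)

0: ✓ CMP  NZCV=1000
1: ✓ ADDCC  r2←0x19
2: ✓ MOVCC  r2←0x13
3: ✓ ADDLE  r0←0xc7
4: ✓ CMP  NZCV=0011
5: ✓ ADDCS  r4←0x13
6: ✓ MOVHI  r3←0xe0
7: · MOVMI
8: ✓ CMP  NZCV=1000
9: · ADDHI
10: ✓ ADDNE  r3←0x01
11: ✓ ADDCC  r1←0x71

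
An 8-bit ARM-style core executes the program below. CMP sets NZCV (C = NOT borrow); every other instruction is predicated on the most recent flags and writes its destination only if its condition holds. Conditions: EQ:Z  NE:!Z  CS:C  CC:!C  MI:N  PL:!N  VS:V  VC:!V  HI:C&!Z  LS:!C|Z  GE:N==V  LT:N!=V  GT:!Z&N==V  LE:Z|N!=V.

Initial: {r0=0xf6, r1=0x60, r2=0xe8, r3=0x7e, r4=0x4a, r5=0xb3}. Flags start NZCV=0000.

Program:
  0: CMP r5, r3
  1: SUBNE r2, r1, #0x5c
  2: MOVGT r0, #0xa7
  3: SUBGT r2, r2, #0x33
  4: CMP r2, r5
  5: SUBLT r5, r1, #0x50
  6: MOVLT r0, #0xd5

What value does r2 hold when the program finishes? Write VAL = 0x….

VAL = 0x04

[0] flags=0011 → (cmp)
[1] flags=0011 NE?T → r2=0x04
[2] flags=0011 GT?F → skip
[3] flags=0011 GT?F → skip
[4] flags=0000 → (cmp)
[5] flags=0000 LT?F → skip
[6] flags=0000 LT?F → skip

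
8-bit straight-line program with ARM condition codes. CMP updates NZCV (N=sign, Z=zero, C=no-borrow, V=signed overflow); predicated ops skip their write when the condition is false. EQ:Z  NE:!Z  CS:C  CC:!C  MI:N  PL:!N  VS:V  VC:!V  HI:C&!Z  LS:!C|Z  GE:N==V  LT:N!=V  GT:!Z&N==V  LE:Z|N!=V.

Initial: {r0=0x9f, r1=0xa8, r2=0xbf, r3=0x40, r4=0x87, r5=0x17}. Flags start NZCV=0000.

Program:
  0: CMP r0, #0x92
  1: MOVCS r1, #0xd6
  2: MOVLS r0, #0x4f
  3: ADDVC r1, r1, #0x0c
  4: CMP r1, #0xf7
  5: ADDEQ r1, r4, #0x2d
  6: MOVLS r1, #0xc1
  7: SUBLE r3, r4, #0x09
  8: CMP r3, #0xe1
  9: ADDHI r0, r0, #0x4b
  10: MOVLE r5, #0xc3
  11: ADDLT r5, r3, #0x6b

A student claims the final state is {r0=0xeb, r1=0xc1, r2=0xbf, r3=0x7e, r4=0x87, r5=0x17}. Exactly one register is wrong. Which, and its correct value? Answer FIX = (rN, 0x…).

0: ✓ CMP  NZCV=0010
1: ✓ MOVCS  r1←0xd6
2: · MOVLS
3: ✓ ADDVC  r1←0xe2
4: ✓ CMP  NZCV=1000
5: · ADDEQ
6: ✓ MOVLS  r1←0xc1
7: ✓ SUBLE  r3←0x7e
8: ✓ CMP  NZCV=1001
9: · ADDHI
10: · MOVLE
11: · ADDLT

FIX = (r0, 0x9f)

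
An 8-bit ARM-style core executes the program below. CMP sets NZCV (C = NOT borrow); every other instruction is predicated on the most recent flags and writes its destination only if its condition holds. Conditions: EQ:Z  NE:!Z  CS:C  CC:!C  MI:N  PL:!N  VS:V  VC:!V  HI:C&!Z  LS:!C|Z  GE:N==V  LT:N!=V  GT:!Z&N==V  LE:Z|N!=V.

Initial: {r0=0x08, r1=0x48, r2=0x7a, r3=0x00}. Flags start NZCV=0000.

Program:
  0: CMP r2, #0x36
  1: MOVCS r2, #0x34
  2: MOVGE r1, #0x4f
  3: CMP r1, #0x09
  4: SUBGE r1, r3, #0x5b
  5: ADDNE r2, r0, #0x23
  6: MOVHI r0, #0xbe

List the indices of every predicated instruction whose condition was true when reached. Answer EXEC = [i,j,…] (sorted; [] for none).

EXEC = [1,2,4,5,6]

0: ✓ CMP  NZCV=0010
1: ✓ MOVCS  r2←0x34
2: ✓ MOVGE  r1←0x4f
3: ✓ CMP  NZCV=0010
4: ✓ SUBGE  r1←0xa5
5: ✓ ADDNE  r2←0x2b
6: ✓ MOVHI  r0←0xbe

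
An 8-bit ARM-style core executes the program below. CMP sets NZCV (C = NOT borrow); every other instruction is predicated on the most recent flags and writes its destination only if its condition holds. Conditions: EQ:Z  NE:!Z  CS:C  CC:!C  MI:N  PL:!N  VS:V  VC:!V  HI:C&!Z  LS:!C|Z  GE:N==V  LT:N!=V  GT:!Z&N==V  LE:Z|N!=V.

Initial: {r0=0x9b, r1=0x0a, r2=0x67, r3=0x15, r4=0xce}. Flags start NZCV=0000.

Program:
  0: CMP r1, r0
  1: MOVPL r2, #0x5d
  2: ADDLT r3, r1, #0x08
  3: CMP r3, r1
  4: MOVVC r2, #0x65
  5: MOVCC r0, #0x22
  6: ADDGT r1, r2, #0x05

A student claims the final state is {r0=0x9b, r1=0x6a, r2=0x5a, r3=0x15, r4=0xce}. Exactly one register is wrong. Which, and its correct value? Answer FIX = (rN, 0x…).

0: ✓ CMP  NZCV=0000
1: ✓ MOVPL  r2←0x5d
2: · ADDLT
3: ✓ CMP  NZCV=0010
4: ✓ MOVVC  r2←0x65
5: · MOVCC
6: ✓ ADDGT  r1←0x6a

FIX = (r2, 0x65)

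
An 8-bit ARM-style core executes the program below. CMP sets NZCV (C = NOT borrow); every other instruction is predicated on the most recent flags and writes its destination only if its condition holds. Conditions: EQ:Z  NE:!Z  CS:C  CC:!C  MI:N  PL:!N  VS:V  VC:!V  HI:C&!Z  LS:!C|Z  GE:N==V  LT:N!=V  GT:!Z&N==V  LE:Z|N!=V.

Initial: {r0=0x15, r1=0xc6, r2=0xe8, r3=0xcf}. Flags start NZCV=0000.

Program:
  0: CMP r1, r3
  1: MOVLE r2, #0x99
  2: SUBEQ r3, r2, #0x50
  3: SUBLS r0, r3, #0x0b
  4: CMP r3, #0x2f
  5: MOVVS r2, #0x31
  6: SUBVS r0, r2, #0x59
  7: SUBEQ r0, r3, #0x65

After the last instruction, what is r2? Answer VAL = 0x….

VAL = 0x99

[0] flags=1000 → (cmp)
[1] flags=1000 LE?T → r2=0x99
[2] flags=1000 EQ?F → skip
[3] flags=1000 LS?T → r0=0xc4
[4] flags=1010 → (cmp)
[5] flags=1010 VS?F → skip
[6] flags=1010 VS?F → skip
[7] flags=1010 EQ?F → skip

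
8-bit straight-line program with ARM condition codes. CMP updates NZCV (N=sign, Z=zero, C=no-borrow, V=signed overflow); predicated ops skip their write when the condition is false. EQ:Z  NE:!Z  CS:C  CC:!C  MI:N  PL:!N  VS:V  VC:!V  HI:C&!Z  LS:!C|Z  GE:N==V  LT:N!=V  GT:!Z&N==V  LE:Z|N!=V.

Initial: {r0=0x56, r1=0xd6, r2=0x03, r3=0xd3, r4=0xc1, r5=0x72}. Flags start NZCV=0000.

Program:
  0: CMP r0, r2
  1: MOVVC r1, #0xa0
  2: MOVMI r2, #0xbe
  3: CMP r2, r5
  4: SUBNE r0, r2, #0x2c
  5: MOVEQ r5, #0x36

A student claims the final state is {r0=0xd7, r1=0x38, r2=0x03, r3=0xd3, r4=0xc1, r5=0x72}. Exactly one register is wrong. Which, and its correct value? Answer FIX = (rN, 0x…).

0: ✓ CMP  NZCV=0010
1: ✓ MOVVC  r1←0xa0
2: · MOVMI
3: ✓ CMP  NZCV=1000
4: ✓ SUBNE  r0←0xd7
5: · MOVEQ

FIX = (r1, 0xa0)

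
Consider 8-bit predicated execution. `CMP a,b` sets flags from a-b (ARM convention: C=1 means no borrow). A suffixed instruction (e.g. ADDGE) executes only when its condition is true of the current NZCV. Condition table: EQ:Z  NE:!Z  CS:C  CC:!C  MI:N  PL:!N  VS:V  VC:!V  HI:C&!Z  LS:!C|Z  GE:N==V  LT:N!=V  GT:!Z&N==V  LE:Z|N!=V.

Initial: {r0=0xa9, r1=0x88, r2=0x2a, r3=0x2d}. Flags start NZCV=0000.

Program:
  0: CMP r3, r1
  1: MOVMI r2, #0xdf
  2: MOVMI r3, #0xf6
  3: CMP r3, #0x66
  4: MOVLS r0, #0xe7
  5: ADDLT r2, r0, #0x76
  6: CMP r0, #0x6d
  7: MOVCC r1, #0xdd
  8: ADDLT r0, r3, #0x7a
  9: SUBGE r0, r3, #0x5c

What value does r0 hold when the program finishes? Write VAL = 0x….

0: ✓ CMP  NZCV=1001
1: ✓ MOVMI  r2←0xdf
2: ✓ MOVMI  r3←0xf6
3: ✓ CMP  NZCV=1010
4: · MOVLS
5: ✓ ADDLT  r2←0x1f
6: ✓ CMP  NZCV=0011
7: · MOVCC
8: ✓ ADDLT  r0←0x70
9: · SUBGE

VAL = 0x70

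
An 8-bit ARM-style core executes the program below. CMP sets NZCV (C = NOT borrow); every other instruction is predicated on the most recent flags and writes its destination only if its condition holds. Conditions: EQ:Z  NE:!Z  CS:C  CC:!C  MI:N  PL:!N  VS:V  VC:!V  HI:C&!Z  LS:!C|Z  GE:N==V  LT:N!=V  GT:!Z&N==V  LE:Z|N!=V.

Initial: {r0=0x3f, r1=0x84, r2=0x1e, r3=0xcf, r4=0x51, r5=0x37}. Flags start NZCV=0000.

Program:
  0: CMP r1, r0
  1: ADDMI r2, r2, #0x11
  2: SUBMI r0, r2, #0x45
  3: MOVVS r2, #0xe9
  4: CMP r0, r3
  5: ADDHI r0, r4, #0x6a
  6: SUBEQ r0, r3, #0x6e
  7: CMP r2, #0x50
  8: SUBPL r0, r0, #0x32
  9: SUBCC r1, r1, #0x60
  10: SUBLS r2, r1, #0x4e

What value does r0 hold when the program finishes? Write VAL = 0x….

[0] flags=0011 → (cmp)
[1] flags=0011 MI?F → skip
[2] flags=0011 MI?F → skip
[3] flags=0011 VS?T → r2=0xe9
[4] flags=0000 → (cmp)
[5] flags=0000 HI?F → skip
[6] flags=0000 EQ?F → skip
[7] flags=1010 → (cmp)
[8] flags=1010 PL?F → skip
[9] flags=1010 CC?F → skip
[10] flags=1010 LS?F → skip

VAL = 0x3f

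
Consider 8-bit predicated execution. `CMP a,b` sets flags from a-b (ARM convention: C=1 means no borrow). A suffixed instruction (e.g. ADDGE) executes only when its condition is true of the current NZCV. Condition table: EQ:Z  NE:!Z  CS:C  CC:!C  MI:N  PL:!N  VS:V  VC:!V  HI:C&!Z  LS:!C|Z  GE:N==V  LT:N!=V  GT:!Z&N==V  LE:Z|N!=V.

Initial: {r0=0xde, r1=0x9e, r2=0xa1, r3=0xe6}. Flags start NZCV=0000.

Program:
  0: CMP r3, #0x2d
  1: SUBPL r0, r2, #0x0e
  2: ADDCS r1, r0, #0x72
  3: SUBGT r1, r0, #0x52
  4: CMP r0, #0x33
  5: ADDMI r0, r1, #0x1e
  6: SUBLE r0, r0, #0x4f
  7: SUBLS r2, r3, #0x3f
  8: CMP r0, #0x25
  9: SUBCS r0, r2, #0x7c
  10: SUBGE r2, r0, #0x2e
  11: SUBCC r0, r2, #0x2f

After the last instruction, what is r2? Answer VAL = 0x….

0: ✓ CMP  NZCV=1010
1: · SUBPL
2: ✓ ADDCS  r1←0x50
3: · SUBGT
4: ✓ CMP  NZCV=1010
5: ✓ ADDMI  r0←0x6e
6: ✓ SUBLE  r0←0x1f
7: · SUBLS
8: ✓ CMP  NZCV=1000
9: · SUBCS
10: · SUBGE
11: ✓ SUBCC  r0←0x72

VAL = 0xa1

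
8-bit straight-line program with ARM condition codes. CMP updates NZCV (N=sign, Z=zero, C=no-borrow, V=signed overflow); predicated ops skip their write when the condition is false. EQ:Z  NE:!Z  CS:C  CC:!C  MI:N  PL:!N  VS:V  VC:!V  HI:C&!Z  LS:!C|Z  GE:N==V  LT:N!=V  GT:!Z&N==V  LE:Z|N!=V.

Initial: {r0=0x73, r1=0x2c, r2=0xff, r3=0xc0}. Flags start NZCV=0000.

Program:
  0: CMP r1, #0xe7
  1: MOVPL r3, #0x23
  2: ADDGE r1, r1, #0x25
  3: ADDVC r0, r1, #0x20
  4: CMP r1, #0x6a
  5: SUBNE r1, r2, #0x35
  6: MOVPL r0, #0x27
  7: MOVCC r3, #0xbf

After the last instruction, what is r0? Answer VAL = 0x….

VAL = 0x71

[0] flags=0000 → (cmp)
[1] flags=0000 PL?T → r3=0x23
[2] flags=0000 GE?T → r1=0x51
[3] flags=0000 VC?T → r0=0x71
[4] flags=1000 → (cmp)
[5] flags=1000 NE?T → r1=0xca
[6] flags=1000 PL?F → skip
[7] flags=1000 CC?T → r3=0xbf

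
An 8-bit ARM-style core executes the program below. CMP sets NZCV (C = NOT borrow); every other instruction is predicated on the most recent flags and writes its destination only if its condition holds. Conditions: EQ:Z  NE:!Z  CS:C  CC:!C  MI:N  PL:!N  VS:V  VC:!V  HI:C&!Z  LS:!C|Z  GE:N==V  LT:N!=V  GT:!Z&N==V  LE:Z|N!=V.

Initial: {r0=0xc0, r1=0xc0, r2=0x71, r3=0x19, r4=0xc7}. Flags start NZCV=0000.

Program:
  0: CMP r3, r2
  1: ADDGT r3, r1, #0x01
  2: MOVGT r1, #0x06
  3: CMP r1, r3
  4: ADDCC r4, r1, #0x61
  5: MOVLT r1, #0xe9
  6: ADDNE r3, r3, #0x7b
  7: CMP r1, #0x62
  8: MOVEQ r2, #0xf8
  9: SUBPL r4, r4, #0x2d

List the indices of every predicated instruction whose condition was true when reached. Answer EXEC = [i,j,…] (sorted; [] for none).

EXEC = [5,6]

0: ✓ CMP  NZCV=1000
1: · ADDGT
2: · MOVGT
3: ✓ CMP  NZCV=1010
4: · ADDCC
5: ✓ MOVLT  r1←0xe9
6: ✓ ADDNE  r3←0x94
7: ✓ CMP  NZCV=1010
8: · MOVEQ
9: · SUBPL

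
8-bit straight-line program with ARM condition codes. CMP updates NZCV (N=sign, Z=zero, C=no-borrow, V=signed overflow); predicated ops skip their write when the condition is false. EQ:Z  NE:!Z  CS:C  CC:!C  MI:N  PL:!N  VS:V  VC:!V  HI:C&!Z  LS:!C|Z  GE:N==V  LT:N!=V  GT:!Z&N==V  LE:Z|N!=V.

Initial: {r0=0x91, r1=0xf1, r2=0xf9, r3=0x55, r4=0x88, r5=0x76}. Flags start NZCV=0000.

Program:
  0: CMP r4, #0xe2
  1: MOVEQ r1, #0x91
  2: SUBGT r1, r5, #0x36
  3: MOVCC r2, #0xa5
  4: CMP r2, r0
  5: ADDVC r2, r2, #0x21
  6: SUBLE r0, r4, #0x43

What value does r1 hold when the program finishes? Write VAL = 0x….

0: ✓ CMP  NZCV=1000
1: · MOVEQ
2: · SUBGT
3: ✓ MOVCC  r2←0xa5
4: ✓ CMP  NZCV=0010
5: ✓ ADDVC  r2←0xc6
6: · SUBLE

VAL = 0xf1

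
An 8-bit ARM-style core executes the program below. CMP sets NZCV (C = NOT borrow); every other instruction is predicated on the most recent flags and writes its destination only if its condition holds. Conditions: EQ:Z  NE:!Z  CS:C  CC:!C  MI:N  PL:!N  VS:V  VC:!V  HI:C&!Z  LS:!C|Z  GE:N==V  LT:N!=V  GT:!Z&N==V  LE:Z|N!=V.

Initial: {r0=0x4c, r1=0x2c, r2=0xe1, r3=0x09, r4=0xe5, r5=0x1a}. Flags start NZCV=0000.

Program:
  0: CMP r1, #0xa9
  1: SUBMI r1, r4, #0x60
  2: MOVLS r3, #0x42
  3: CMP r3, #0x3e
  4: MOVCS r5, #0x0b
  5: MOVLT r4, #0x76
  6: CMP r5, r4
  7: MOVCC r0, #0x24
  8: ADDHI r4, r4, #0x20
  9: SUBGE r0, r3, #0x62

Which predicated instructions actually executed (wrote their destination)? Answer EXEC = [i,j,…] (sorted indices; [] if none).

EXEC = [1,2,4,7,9]

[0] flags=1001 → (cmp)
[1] flags=1001 MI?T → r1=0x85
[2] flags=1001 LS?T → r3=0x42
[3] flags=0010 → (cmp)
[4] flags=0010 CS?T → r5=0x0b
[5] flags=0010 LT?F → skip
[6] flags=0000 → (cmp)
[7] flags=0000 CC?T → r0=0x24
[8] flags=0000 HI?F → skip
[9] flags=0000 GE?T → r0=0xe0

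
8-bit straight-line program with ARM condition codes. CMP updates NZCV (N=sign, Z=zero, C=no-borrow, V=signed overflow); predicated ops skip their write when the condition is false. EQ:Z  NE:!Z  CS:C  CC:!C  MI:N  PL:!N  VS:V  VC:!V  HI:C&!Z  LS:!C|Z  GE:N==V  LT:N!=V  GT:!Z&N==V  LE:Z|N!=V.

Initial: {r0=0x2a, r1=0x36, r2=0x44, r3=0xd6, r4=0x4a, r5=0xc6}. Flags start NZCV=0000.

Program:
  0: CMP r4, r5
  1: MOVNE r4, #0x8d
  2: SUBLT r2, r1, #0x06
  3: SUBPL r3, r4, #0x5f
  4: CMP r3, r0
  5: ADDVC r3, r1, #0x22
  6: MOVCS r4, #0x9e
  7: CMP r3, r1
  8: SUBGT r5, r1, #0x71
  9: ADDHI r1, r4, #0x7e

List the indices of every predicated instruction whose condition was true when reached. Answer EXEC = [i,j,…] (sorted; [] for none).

0: ✓ CMP  NZCV=1001
1: ✓ MOVNE  r4←0x8d
2: · SUBLT
3: · SUBPL
4: ✓ CMP  NZCV=1010
5: ✓ ADDVC  r3←0x58
6: ✓ MOVCS  r4←0x9e
7: ✓ CMP  NZCV=0010
8: ✓ SUBGT  r5←0xc5
9: ✓ ADDHI  r1←0x1c

EXEC = [1,5,6,8,9]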